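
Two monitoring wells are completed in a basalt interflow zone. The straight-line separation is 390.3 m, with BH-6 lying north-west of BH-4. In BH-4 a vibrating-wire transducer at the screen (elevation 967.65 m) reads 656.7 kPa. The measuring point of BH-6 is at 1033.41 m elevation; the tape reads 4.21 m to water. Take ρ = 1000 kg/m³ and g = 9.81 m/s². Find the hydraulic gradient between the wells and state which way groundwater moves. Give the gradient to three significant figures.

i ≈ 0.0138; groundwater flows toward the north-west

Pressure head at BH-4: ψ = P/(ρg) = 656.7×1000 / (1000 × 9.81) = 66.94 m.
Total head at BH-4: h = z + ψ = 967.65 + 66.94 = 1034.59 m.
Total head at BH-6: h = 1033.41 − 4.21 = 1029.20 m.
Head difference: h(BH-4) − h(BH-6) = 1034.59 − 1029.20 = 5.39 m.
Hydraulic gradient: i = |Δh| / L = 5.39 / 390.3 = 0.0138.
Flow is from higher to lower head: from BH-4 toward BH-6, i.e. toward the north-west.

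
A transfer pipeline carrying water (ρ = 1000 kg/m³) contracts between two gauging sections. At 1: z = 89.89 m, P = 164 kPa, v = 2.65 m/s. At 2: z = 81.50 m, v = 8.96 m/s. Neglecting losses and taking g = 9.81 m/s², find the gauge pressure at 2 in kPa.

P₂ ≈ 210 kPa

Pressure head at 1: ψ₁ = P₁/(ρg) = 164×1000 / (1000 × 9.81) = 16.72 m.
Velocity heads: v₁²/2g = 2.65²/19.62 = 0.358 m; v₂²/2g = 8.96²/19.62 = 4.092 m.
Total head H = z₁ + ψ₁ + v₁²/2g = 89.89 + 16.72 + 0.358 = 106.97 m.
ψ₂ = H − z₂ − v₂²/2g = 106.97 − 81.50 − 4.092 = 21.38 m.
P₂ = ρgψ₂ = 1000 × 9.81 × 21.38 ≈ 210 kPa.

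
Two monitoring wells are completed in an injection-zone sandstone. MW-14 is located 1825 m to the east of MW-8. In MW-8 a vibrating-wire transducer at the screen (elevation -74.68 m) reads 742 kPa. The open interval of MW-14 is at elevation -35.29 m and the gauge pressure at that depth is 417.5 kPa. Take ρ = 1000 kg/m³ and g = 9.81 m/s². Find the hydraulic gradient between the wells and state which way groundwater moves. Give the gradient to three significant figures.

i ≈ 0.00346; groundwater flows toward the west

Pressure head at MW-8: ψ = P/(ρg) = 742×1000 / (1000 × 9.81) = 75.64 m.
Total head at MW-8: h = z + ψ = -74.68 + 75.64 = 0.96 m.
Pressure head at MW-14: ψ = P/(ρg) = 417.5×1000 / (1000 × 9.81) = 42.56 m.
Total head at MW-14: h = z + ψ = -35.29 + 42.56 = 7.27 m.
Head difference: h(MW-8) − h(MW-14) = 0.96 − 7.27 = -6.31 m.
Hydraulic gradient: i = |Δh| / L = 6.31 / 1825 = 0.00346.
Flow is from higher to lower head: from MW-14 toward MW-8, i.e. toward the west.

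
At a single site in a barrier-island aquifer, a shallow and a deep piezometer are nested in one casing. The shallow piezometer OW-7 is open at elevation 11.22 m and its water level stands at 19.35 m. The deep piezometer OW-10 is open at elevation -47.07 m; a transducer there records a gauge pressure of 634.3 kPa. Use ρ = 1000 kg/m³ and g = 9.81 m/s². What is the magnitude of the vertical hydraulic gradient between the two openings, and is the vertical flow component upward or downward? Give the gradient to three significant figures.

Total head at OW-7: h = 19.35 m (water level in the standpipe).
Pressure head at OW-10: ψ = P/(ρg) = 634.3×1000 / (1000 × 9.81) = 64.66 m.
Total head at OW-10: h = z + ψ = -47.07 + 64.66 = 17.59 m.
Δh = h(OW-7) − h(OW-10) = 19.35 − 17.59 = 1.76 m.
Vertical separation Δz = 11.22 − (-47.07) = 58.29 m.
|i_v| = |Δh| / Δz = 1.76 / 58.29 = 0.0302.
Head is higher in the shallow piezometer, so vertical flow is downward (recharge condition).

|i_v| ≈ 0.0302; vertical flow is downward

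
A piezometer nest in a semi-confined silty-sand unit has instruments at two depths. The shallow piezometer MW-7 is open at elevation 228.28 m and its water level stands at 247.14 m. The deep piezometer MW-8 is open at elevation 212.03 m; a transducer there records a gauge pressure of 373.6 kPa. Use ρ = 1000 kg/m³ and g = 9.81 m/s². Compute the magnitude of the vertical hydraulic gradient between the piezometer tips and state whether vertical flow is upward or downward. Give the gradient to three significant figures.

Total head at MW-7: h = 247.14 m (water level in the standpipe).
Pressure head at MW-8: ψ = P/(ρg) = 373.6×1000 / (1000 × 9.81) = 38.08 m.
Total head at MW-8: h = z + ψ = 212.03 + 38.08 = 250.11 m.
Δh = h(MW-7) − h(MW-8) = 247.14 − 250.11 = -2.97 m.
Vertical separation Δz = 228.28 − 212.03 = 16.25 m.
|i_v| = |Δh| / Δz = 2.97 / 16.25 = 0.183.
Head is higher in the deep piezometer, so vertical flow is upward (discharge condition).

|i_v| ≈ 0.183; vertical flow is upward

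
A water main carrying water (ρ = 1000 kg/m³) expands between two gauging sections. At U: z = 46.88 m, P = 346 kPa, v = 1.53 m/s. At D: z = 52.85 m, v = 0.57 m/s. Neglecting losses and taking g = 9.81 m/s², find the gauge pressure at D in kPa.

P₂ ≈ 288 kPa

Pressure head at U: ψ₁ = P₁/(ρg) = 346×1000 / (1000 × 9.81) = 35.27 m.
Velocity heads: v₁²/2g = 1.53²/19.62 = 0.119 m; v₂²/2g = 0.57²/19.62 = 0.017 m.
Total head H = z₁ + ψ₁ + v₁²/2g = 46.88 + 35.27 + 0.119 = 82.27 m.
ψ₂ = H − z₂ − v₂²/2g = 82.27 − 52.85 − 0.017 = 29.40 m.
P₂ = ρgψ₂ = 1000 × 9.81 × 29.40 ≈ 288 kPa.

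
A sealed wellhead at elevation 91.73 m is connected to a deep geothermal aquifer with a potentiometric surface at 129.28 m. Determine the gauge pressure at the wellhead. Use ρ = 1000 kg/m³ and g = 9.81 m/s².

P ≈ 368 kPa

Head above the cap: Δh = 129.28 − 91.73 = 37.55 m.
P = ρgΔh = 1000 × 9.81 × 37.55 = 368366 Pa ≈ 368 kPa.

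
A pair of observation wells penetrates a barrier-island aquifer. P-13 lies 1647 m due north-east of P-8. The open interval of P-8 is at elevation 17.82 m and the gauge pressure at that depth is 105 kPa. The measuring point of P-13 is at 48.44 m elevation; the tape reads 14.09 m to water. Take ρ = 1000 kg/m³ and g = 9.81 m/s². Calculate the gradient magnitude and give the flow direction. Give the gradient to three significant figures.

Pressure head at P-8: ψ = P/(ρg) = 105×1000 / (1000 × 9.81) = 10.70 m.
Total head at P-8: h = z + ψ = 17.82 + 10.70 = 28.52 m.
Total head at P-13: h = 48.44 − 14.09 = 34.35 m.
Head difference: h(P-8) − h(P-13) = 28.52 − 34.35 = -5.83 m.
Hydraulic gradient: i = |Δh| / L = 5.83 / 1647 = 0.00354.
Flow is from higher to lower head: from P-13 toward P-8, i.e. toward the south-west.

i ≈ 0.00354; groundwater flows toward the south-west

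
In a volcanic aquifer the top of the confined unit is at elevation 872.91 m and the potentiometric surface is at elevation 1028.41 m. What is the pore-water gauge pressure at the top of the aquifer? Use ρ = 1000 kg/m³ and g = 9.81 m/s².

Pressure head at the aquifer top: ψ = h − z = 1028.41 − 872.91 = 155.50 m.
P = ρgψ = 1000 × 9.81 × 155.50 = 1525455 Pa ≈ 1530 kPa.

P ≈ 1530 kPa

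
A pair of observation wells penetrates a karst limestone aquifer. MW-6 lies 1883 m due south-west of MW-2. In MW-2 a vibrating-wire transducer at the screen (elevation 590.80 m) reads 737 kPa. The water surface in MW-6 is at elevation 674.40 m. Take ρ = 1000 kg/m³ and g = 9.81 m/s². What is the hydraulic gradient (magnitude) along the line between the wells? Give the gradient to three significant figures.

Pressure head at MW-2: ψ = P/(ρg) = 737×1000 / (1000 × 9.81) = 75.13 m.
Total head at MW-2: h = z + ψ = 590.80 + 75.13 = 665.93 m.
Total head at MW-6: h = 674.40 m (water level in the piezometer is the total head).
Head difference: h(MW-2) − h(MW-6) = 665.93 − 674.40 = -8.47 m.
Hydraulic gradient: i = |Δh| / L = 8.47 / 1883 = 0.00450.

i ≈ 0.00450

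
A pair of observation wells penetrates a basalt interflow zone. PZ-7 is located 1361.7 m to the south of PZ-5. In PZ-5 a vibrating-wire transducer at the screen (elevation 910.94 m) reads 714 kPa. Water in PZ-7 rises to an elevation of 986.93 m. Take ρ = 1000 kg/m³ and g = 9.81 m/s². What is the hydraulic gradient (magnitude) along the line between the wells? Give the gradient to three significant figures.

Pressure head at PZ-5: ψ = P/(ρg) = 714×1000 / (1000 × 9.81) = 72.78 m.
Total head at PZ-5: h = z + ψ = 910.94 + 72.78 = 983.72 m.
Total head at PZ-7: h = 986.93 m (water level in the piezometer is the total head).
Head difference: h(PZ-5) − h(PZ-7) = 983.72 − 986.93 = -3.21 m.
Hydraulic gradient: i = |Δh| / L = 3.21 / 1361.7 = 0.00236.

i ≈ 0.00236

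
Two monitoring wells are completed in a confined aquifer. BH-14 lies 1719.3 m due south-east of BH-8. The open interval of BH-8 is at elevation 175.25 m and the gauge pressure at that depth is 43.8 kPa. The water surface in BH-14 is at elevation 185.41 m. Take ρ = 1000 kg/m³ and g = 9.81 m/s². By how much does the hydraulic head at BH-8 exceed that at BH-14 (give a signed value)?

Pressure head at BH-8: ψ = P/(ρg) = 43.8×1000 / (1000 × 9.81) = 4.46 m.
Total head at BH-8: h = z + ψ = 175.25 + 4.46 = 179.71 m.
Total head at BH-14: h = 185.41 m (water level in the piezometer is the total head).
Head difference: h(BH-8) − h(BH-14) = 179.71 − 185.41 = -5.70 m.

Δh ≈ -5.70 m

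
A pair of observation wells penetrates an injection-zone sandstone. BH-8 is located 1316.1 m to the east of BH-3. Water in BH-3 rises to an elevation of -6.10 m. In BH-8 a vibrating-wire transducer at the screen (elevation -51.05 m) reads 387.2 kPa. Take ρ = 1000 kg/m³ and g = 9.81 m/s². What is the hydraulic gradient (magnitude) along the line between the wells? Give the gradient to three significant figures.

i ≈ 0.00416

Total head at BH-3: h = -6.10 m (water level in the piezometer is the total head).
Pressure head at BH-8: ψ = P/(ρg) = 387.2×1000 / (1000 × 9.81) = 39.47 m.
Total head at BH-8: h = z + ψ = -51.05 + 39.47 = -11.58 m.
Head difference: h(BH-3) − h(BH-8) = -6.10 − (-11.58) = 5.48 m.
Hydraulic gradient: i = |Δh| / L = 5.48 / 1316.1 = 0.00416.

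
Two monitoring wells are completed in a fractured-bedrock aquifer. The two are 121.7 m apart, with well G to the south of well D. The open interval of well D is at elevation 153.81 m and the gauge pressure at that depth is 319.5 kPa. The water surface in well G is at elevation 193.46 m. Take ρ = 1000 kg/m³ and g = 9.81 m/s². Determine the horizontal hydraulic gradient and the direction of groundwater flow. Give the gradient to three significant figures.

i ≈ 0.0582; groundwater flows toward the north

Pressure head at well D: ψ = P/(ρg) = 319.5×1000 / (1000 × 9.81) = 32.57 m.
Total head at well D: h = z + ψ = 153.81 + 32.57 = 186.38 m.
Total head at well G: h = 193.46 m (water level in the piezometer is the total head).
Head difference: h(well D) − h(well G) = 186.38 − 193.46 = -7.08 m.
Hydraulic gradient: i = |Δh| / L = 7.08 / 121.7 = 0.0582.
Flow is from higher to lower head: from well G toward well D, i.e. toward the north.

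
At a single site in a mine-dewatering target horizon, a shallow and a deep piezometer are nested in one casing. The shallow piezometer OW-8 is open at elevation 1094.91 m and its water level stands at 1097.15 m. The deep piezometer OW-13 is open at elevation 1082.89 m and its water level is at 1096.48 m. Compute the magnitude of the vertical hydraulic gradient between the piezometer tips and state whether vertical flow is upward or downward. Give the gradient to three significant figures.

Total head at OW-8: h = 1097.15 m (water level in the standpipe).
Total head at OW-13: h = 1096.48 m.
Δh = h(OW-8) − h(OW-13) = 1097.15 − 1096.48 = 0.67 m.
Vertical separation Δz = 1094.91 − 1082.89 = 12.02 m.
|i_v| = |Δh| / Δz = 0.67 / 12.02 = 0.0557.
Head is higher in the shallow piezometer, so vertical flow is downward (recharge condition).

|i_v| ≈ 0.0557; vertical flow is downward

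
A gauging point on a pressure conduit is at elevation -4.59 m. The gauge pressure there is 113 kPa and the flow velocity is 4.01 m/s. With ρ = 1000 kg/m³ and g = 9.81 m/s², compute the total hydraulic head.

h ≈ 7.75 m

Pressure head ψ = P/(ρg) = 113×1000 / (1000 × 9.81) = 11.52 m.
Velocity head = v²/(2g) = 4.01² / (2 × 9.81) = 0.820 m.
h = z + ψ + v²/(2g) = -4.59 + 11.52 + 0.820 = 7.75 m.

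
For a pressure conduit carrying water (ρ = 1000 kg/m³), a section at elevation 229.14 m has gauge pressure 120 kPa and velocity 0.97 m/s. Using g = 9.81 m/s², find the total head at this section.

Pressure head ψ = P/(ρg) = 120×1000 / (1000 × 9.81) = 12.23 m.
Velocity head = v²/(2g) = 0.97² / (2 × 9.81) = 0.048 m.
h = z + ψ + v²/(2g) = 229.14 + 12.23 + 0.048 = 241.42 m.

h ≈ 241.42 m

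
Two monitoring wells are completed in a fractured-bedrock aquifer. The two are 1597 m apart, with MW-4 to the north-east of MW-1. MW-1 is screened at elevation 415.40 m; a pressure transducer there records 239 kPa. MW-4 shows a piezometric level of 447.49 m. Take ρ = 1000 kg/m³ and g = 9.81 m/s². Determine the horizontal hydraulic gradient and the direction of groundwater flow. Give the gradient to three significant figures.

Pressure head at MW-1: ψ = P/(ρg) = 239×1000 / (1000 × 9.81) = 24.36 m.
Total head at MW-1: h = z + ψ = 415.40 + 24.36 = 439.76 m.
Total head at MW-4: h = 447.49 m (water level in the piezometer is the total head).
Head difference: h(MW-1) − h(MW-4) = 439.76 − 447.49 = -7.73 m.
Hydraulic gradient: i = |Δh| / L = 7.73 / 1597 = 0.00484.
Flow is from higher to lower head: from MW-4 toward MW-1, i.e. toward the south-west.

i ≈ 0.00484; groundwater flows toward the south-west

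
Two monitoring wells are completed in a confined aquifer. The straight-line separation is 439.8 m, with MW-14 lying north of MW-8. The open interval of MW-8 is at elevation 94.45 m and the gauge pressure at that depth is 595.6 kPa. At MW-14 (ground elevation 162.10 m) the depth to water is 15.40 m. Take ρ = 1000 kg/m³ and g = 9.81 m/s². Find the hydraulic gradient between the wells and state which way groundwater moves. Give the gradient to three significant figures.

Pressure head at MW-8: ψ = P/(ρg) = 595.6×1000 / (1000 × 9.81) = 60.71 m.
Total head at MW-8: h = z + ψ = 94.45 + 60.71 = 155.16 m.
Total head at MW-14: h = 162.10 − 15.40 = 146.70 m.
Head difference: h(MW-8) − h(MW-14) = 155.16 − 146.70 = 8.46 m.
Hydraulic gradient: i = |Δh| / L = 8.46 / 439.8 = 0.0192.
Flow is from higher to lower head: from MW-8 toward MW-14, i.e. toward the north.

i ≈ 0.0192; groundwater flows toward the north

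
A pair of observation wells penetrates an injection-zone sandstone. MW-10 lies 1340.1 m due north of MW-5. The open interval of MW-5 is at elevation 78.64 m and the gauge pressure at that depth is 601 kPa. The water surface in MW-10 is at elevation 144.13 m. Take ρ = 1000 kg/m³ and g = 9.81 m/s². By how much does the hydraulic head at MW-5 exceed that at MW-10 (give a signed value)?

Δh ≈ -4.23 m

Pressure head at MW-5: ψ = P/(ρg) = 601×1000 / (1000 × 9.81) = 61.26 m.
Total head at MW-5: h = z + ψ = 78.64 + 61.26 = 139.90 m.
Total head at MW-10: h = 144.13 m (water level in the piezometer is the total head).
Head difference: h(MW-5) − h(MW-10) = 139.90 − 144.13 = -4.23 m.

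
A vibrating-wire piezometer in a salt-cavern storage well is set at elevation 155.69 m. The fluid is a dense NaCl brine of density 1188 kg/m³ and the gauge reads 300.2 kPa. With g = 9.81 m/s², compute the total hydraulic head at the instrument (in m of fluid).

ψ = P/(ρg) = 300.2×1000 / (1188 × 9.81) = 25.76 m.
h = z + ψ = 155.69 + 25.76 = 181.45 m.

h ≈ 181.45 m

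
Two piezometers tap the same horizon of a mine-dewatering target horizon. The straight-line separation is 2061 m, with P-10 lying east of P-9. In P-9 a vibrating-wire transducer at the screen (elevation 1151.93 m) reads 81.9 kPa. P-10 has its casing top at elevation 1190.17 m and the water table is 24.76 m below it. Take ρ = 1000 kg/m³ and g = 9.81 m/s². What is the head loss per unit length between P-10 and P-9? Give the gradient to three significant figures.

Pressure head at P-9: ψ = P/(ρg) = 81.9×1000 / (1000 × 9.81) = 8.35 m.
Total head at P-9: h = z + ψ = 1151.93 + 8.35 = 1160.28 m.
Total head at P-10: h = 1190.17 − 24.76 = 1165.41 m.
Head difference: h(P-9) − h(P-10) = 1160.28 − 1165.41 = -5.13 m.
Hydraulic gradient: i = |Δh| / L = 5.13 / 2061 = 0.00249.

i ≈ 0.00249 m/m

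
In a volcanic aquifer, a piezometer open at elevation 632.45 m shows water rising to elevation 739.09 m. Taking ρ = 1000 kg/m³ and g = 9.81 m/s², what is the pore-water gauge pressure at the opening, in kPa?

Pressure head ψ = h − z = 739.09 − 632.45 = 106.64 m.
P = ρgψ = 1000 × 9.81 × 106.64 = 1046138 Pa ≈ 1050 kPa.

P ≈ 1050 kPa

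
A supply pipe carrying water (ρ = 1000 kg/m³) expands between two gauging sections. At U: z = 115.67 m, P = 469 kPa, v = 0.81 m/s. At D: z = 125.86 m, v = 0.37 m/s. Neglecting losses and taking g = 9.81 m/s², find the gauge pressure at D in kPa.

Pressure head at U: ψ₁ = P₁/(ρg) = 469×1000 / (1000 × 9.81) = 47.81 m.
Velocity heads: v₁²/2g = 0.81²/19.62 = 0.033 m; v₂²/2g = 0.37²/19.62 = 0.007 m.
Total head H = z₁ + ψ₁ + v₁²/2g = 115.67 + 47.81 + 0.033 = 163.51 m.
ψ₂ = H − z₂ − v₂²/2g = 163.51 − 125.86 − 0.007 = 37.64 m.
P₂ = ρgψ₂ = 1000 × 9.81 × 37.64 ≈ 369 kPa.

P₂ ≈ 369 kPa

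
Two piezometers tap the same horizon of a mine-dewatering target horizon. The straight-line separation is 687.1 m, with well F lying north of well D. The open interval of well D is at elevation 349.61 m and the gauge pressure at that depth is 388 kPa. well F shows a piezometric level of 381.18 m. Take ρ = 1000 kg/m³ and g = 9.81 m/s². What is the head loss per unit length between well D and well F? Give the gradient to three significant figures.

Pressure head at well D: ψ = P/(ρg) = 388×1000 / (1000 × 9.81) = 39.55 m.
Total head at well D: h = z + ψ = 349.61 + 39.55 = 389.16 m.
Total head at well F: h = 381.18 m (water level in the piezometer is the total head).
Head difference: h(well D) − h(well F) = 389.16 − 381.18 = 7.98 m.
Hydraulic gradient: i = |Δh| / L = 7.98 / 687.1 = 0.0116.

i ≈ 0.0116 m/m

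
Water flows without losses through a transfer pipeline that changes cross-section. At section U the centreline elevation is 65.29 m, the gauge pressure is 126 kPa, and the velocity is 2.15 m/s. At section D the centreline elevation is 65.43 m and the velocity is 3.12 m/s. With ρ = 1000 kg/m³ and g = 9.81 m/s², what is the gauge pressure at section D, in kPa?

P₂ ≈ 122 kPa

Pressure head at U: ψ₁ = P₁/(ρg) = 126×1000 / (1000 × 9.81) = 12.84 m.
Velocity heads: v₁²/2g = 2.15²/19.62 = 0.236 m; v₂²/2g = 3.12²/19.62 = 0.496 m.
Total head H = z₁ + ψ₁ + v₁²/2g = 65.29 + 12.84 + 0.236 = 78.37 m.
ψ₂ = H − z₂ − v₂²/2g = 78.37 − 65.43 − 0.496 = 12.44 m.
P₂ = ρgψ₂ = 1000 × 9.81 × 12.44 ≈ 122 kPa.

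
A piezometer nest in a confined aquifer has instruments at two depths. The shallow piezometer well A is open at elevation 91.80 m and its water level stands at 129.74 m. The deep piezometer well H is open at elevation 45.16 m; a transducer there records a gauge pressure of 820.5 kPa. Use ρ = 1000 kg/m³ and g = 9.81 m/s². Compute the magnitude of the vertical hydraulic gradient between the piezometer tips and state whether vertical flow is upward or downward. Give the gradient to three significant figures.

|i_v| ≈ 0.0202; vertical flow is downward

Total head at well A: h = 129.74 m (water level in the standpipe).
Pressure head at well H: ψ = P/(ρg) = 820.5×1000 / (1000 × 9.81) = 83.64 m.
Total head at well H: h = z + ψ = 45.16 + 83.64 = 128.80 m.
Δh = h(well A) − h(well H) = 129.74 − 128.80 = 0.94 m.
Vertical separation Δz = 91.80 − 45.16 = 46.64 m.
|i_v| = |Δh| / Δz = 0.94 / 46.64 = 0.0202.
Head is higher in the shallow piezometer, so vertical flow is downward (recharge condition).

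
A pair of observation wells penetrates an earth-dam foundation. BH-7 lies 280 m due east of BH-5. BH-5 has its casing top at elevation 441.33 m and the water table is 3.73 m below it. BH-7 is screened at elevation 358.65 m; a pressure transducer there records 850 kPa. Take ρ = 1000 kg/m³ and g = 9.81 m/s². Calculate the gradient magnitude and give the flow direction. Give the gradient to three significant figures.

Total head at BH-5: h = 441.33 − 3.73 = 437.60 m.
Pressure head at BH-7: ψ = P/(ρg) = 850×1000 / (1000 × 9.81) = 86.65 m.
Total head at BH-7: h = z + ψ = 358.65 + 86.65 = 445.30 m.
Head difference: h(BH-5) − h(BH-7) = 437.60 − 445.30 = -7.70 m.
Hydraulic gradient: i = |Δh| / L = 7.70 / 280 = 0.0275.
Flow is from higher to lower head: from BH-7 toward BH-5, i.e. toward the west.

i ≈ 0.0275; groundwater flows toward the west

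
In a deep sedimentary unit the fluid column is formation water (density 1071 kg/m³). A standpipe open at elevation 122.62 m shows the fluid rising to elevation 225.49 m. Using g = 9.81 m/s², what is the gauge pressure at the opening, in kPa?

P ≈ 1080 kPa

Pressure head ψ = h − z = 225.49 − 122.62 = 102.87 m.
P = ρgψ = 1071 × 9.81 × 102.87 = 1080805 Pa ≈ 1080 kPa.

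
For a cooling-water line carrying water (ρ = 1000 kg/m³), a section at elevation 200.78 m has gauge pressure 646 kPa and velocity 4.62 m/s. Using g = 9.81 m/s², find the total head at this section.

h ≈ 267.72 m

Pressure head ψ = P/(ρg) = 646×1000 / (1000 × 9.81) = 65.85 m.
Velocity head = v²/(2g) = 4.62² / (2 × 9.81) = 1.088 m.
h = z + ψ + v²/(2g) = 200.78 + 65.85 + 1.088 = 267.72 m.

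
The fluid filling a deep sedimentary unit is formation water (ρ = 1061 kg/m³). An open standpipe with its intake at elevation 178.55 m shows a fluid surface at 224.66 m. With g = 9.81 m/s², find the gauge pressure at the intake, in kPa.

Pressure head ψ = h − z = 224.66 − 178.55 = 46.11 m.
P = ρgψ = 1061 × 9.81 × 46.11 = 479932 Pa ≈ 480 kPa.

P ≈ 480 kPa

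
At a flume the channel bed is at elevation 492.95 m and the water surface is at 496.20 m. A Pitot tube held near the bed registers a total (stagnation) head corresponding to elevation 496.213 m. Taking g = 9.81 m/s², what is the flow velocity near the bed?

v ≈ 0.505 m/s

Near the bed, under hydrostatic conditions, the piezometric head (z + ψ) equals the free-surface elevation, 496.20 m.
Velocity head = total − piezometric = 496.213 − 496.20 = 0.013 m.
v = √(2g·h_v) = √(2 × 9.81 × 0.013) = 0.505 m/s.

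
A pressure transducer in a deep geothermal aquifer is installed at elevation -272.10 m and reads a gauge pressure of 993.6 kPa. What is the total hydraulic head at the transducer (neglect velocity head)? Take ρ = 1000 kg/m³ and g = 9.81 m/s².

ψ = P/(ρg) = 993.6×1000 / (1000 × 9.81) = 101.28 m.
h = z + ψ = -272.10 + 101.28 = -170.82 m.

h ≈ -170.82 m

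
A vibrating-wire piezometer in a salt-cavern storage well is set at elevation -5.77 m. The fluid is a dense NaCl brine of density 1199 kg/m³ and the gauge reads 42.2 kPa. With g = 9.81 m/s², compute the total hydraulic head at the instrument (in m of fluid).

ψ = P/(ρg) = 42.2×1000 / (1199 × 9.81) = 3.59 m.
h = z + ψ = -5.77 + 3.59 = -2.18 m.

h ≈ -2.18 m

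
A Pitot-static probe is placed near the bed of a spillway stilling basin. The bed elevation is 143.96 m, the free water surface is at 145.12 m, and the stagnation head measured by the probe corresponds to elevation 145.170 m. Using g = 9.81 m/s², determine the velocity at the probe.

Near the bed, under hydrostatic conditions, the piezometric head (z + ψ) equals the free-surface elevation, 145.12 m.
Velocity head = total − piezometric = 145.170 − 145.12 = 0.050 m.
v = √(2g·h_v) = √(2 × 9.81 × 0.050) = 0.990 m/s.

v ≈ 0.990 m/s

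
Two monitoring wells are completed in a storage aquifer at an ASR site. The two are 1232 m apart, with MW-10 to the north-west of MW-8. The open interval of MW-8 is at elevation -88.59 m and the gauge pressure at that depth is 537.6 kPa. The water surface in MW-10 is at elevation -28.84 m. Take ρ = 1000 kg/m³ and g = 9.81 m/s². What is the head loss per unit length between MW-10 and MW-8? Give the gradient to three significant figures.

Pressure head at MW-8: ψ = P/(ρg) = 537.6×1000 / (1000 × 9.81) = 54.80 m.
Total head at MW-8: h = z + ψ = -88.59 + 54.80 = -33.79 m.
Total head at MW-10: h = -28.84 m (water level in the piezometer is the total head).
Head difference: h(MW-8) − h(MW-10) = -33.79 − (-28.84) = -4.95 m.
Hydraulic gradient: i = |Δh| / L = 4.95 / 1232 = 0.00402.

i ≈ 0.00402 m/m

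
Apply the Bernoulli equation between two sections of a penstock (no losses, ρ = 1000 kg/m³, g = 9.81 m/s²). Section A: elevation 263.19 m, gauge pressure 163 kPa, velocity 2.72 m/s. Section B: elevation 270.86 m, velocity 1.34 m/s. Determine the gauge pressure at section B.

P₂ ≈ 90.6 kPa

Pressure head at A: ψ₁ = P₁/(ρg) = 163×1000 / (1000 × 9.81) = 16.62 m.
Velocity heads: v₁²/2g = 2.72²/19.62 = 0.377 m; v₂²/2g = 1.34²/19.62 = 0.092 m.
Total head H = z₁ + ψ₁ + v₁²/2g = 263.19 + 16.62 + 0.377 = 280.19 m.
ψ₂ = H − z₂ − v₂²/2g = 280.19 − 270.86 − 0.092 = 9.24 m.
P₂ = ρgψ₂ = 1000 × 9.81 × 9.24 ≈ 90.6 kPa.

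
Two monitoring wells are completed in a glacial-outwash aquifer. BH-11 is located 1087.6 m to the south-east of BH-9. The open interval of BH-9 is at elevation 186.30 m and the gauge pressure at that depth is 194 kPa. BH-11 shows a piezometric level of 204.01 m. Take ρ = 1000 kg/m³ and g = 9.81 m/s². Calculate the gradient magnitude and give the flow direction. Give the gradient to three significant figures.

i ≈ 0.00190; groundwater flows toward the south-east

Pressure head at BH-9: ψ = P/(ρg) = 194×1000 / (1000 × 9.81) = 19.78 m.
Total head at BH-9: h = z + ψ = 186.30 + 19.78 = 206.08 m.
Total head at BH-11: h = 204.01 m (water level in the piezometer is the total head).
Head difference: h(BH-9) − h(BH-11) = 206.08 − 204.01 = 2.07 m.
Hydraulic gradient: i = |Δh| / L = 2.07 / 1087.6 = 0.00190.
Flow is from higher to lower head: from BH-9 toward BH-11, i.e. toward the south-east.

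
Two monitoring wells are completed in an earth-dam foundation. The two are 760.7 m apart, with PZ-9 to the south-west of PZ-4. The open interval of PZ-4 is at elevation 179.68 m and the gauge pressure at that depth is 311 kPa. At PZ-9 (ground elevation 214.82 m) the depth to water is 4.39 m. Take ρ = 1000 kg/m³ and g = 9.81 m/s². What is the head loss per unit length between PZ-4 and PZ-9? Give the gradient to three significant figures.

Pressure head at PZ-4: ψ = P/(ρg) = 311×1000 / (1000 × 9.81) = 31.70 m.
Total head at PZ-4: h = z + ψ = 179.68 + 31.70 = 211.38 m.
Total head at PZ-9: h = 214.82 − 4.39 = 210.43 m.
Head difference: h(PZ-4) − h(PZ-9) = 211.38 − 210.43 = 0.95 m.
Hydraulic gradient: i = |Δh| / L = 0.95 / 760.7 = 0.00125.

i ≈ 0.00125 m/m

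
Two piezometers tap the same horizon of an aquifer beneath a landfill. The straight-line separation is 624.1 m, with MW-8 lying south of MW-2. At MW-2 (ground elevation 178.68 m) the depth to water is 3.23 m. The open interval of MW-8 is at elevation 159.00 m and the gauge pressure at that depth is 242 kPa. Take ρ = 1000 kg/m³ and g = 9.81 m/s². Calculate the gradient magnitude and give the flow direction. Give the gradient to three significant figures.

Total head at MW-2: h = 178.68 − 3.23 = 175.45 m.
Pressure head at MW-8: ψ = P/(ρg) = 242×1000 / (1000 × 9.81) = 24.67 m.
Total head at MW-8: h = z + ψ = 159.00 + 24.67 = 183.67 m.
Head difference: h(MW-2) − h(MW-8) = 175.45 − 183.67 = -8.22 m.
Hydraulic gradient: i = |Δh| / L = 8.22 / 624.1 = 0.0132.
Flow is from higher to lower head: from MW-8 toward MW-2, i.e. toward the north.

i ≈ 0.0132; groundwater flows toward the north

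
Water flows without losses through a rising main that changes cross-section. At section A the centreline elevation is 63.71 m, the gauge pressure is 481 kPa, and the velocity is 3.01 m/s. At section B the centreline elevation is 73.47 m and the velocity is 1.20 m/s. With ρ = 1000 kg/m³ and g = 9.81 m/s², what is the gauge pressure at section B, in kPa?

Pressure head at A: ψ₁ = P₁/(ρg) = 481×1000 / (1000 × 9.81) = 49.03 m.
Velocity heads: v₁²/2g = 3.01²/19.62 = 0.462 m; v₂²/2g = 1.20²/19.62 = 0.073 m.
Total head H = z₁ + ψ₁ + v₁²/2g = 63.71 + 49.03 + 0.462 = 113.20 m.
ψ₂ = H − z₂ − v₂²/2g = 113.20 − 73.47 − 0.073 = 39.66 m.
P₂ = ρgψ₂ = 1000 × 9.81 × 39.66 ≈ 389 kPa.

P₂ ≈ 389 kPa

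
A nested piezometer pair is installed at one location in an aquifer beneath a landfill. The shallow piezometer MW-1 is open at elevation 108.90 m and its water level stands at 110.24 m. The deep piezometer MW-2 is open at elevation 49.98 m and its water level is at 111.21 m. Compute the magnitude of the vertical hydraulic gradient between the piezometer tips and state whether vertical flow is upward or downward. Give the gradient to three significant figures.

|i_v| ≈ 0.0165; vertical flow is upward

Total head at MW-1: h = 110.24 m (water level in the standpipe).
Total head at MW-2: h = 111.21 m.
Δh = h(MW-1) − h(MW-2) = 110.24 − 111.21 = -0.97 m.
Vertical separation Δz = 108.90 − 49.98 = 58.92 m.
|i_v| = |Δh| / Δz = 0.97 / 58.92 = 0.0165.
Head is higher in the deep piezometer, so vertical flow is upward (discharge condition).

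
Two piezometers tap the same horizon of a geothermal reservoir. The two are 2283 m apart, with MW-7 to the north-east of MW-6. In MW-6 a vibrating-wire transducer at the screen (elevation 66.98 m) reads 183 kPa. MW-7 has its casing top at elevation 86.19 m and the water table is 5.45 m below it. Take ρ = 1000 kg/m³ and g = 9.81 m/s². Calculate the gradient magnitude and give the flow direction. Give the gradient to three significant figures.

Pressure head at MW-6: ψ = P/(ρg) = 183×1000 / (1000 × 9.81) = 18.65 m.
Total head at MW-6: h = z + ψ = 66.98 + 18.65 = 85.63 m.
Total head at MW-7: h = 86.19 − 5.45 = 80.74 m.
Head difference: h(MW-6) − h(MW-7) = 85.63 − 80.74 = 4.89 m.
Hydraulic gradient: i = |Δh| / L = 4.89 / 2283 = 0.00214.
Flow is from higher to lower head: from MW-6 toward MW-7, i.e. toward the north-east.

i ≈ 0.00214; groundwater flows toward the north-east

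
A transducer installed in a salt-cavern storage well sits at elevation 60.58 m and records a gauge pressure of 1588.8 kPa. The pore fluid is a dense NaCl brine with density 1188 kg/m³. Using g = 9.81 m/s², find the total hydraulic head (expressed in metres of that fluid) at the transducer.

h ≈ 196.91 m

ψ = P/(ρg) = 1588.8×1000 / (1188 × 9.81) = 136.33 m.
h = z + ψ = 60.58 + 136.33 = 196.91 m.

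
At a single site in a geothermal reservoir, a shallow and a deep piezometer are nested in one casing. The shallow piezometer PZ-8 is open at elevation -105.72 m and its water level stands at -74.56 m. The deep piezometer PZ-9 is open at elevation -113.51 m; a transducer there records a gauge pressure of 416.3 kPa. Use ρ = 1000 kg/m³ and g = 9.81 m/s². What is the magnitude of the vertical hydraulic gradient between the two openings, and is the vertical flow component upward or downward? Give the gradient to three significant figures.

Total head at PZ-8: h = -74.56 m (water level in the standpipe).
Pressure head at PZ-9: ψ = P/(ρg) = 416.3×1000 / (1000 × 9.81) = 42.44 m.
Total head at PZ-9: h = z + ψ = -113.51 + 42.44 = -71.07 m.
Δh = h(PZ-8) − h(PZ-9) = -74.56 − (-71.07) = -3.49 m.
Vertical separation Δz = -105.72 − (-113.51) = 7.79 m.
|i_v| = |Δh| / Δz = 3.49 / 7.79 = 0.448.
Head is higher in the deep piezometer, so vertical flow is upward (discharge condition).

|i_v| ≈ 0.448; vertical flow is upward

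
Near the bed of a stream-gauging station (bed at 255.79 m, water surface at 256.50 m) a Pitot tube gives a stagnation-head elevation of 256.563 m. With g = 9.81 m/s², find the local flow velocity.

v ≈ 1.11 m/s

Near the bed, under hydrostatic conditions, the piezometric head (z + ψ) equals the free-surface elevation, 256.50 m.
Velocity head = total − piezometric = 256.563 − 256.50 = 0.063 m.
v = √(2g·h_v) = √(2 × 9.81 × 0.063) = 1.11 m/s.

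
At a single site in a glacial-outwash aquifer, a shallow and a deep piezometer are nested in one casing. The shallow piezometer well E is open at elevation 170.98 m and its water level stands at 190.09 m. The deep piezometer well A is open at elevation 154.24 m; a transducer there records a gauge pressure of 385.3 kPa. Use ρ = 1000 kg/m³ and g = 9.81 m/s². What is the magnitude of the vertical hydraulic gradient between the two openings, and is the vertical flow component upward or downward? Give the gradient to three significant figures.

Total head at well E: h = 190.09 m (water level in the standpipe).
Pressure head at well A: ψ = P/(ρg) = 385.3×1000 / (1000 × 9.81) = 39.28 m.
Total head at well A: h = z + ψ = 154.24 + 39.28 = 193.52 m.
Δh = h(well E) − h(well A) = 190.09 − 193.52 = -3.43 m.
Vertical separation Δz = 170.98 − 154.24 = 16.74 m.
|i_v| = |Δh| / Δz = 3.43 / 16.74 = 0.205.
Head is higher in the deep piezometer, so vertical flow is upward (discharge condition).

|i_v| ≈ 0.205; vertical flow is upward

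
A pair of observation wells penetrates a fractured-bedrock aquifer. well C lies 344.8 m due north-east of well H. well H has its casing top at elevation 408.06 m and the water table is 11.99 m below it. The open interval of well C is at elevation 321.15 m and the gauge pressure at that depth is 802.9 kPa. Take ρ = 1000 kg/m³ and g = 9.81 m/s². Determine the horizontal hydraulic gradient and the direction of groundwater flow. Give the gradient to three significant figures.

i ≈ 0.0201; groundwater flows toward the south-west

Total head at well H: h = 408.06 − 11.99 = 396.07 m.
Pressure head at well C: ψ = P/(ρg) = 802.9×1000 / (1000 × 9.81) = 81.85 m.
Total head at well C: h = z + ψ = 321.15 + 81.85 = 403.00 m.
Head difference: h(well H) − h(well C) = 396.07 − 403.00 = -6.93 m.
Hydraulic gradient: i = |Δh| / L = 6.93 / 344.8 = 0.0201.
Flow is from higher to lower head: from well C toward well H, i.e. toward the south-west.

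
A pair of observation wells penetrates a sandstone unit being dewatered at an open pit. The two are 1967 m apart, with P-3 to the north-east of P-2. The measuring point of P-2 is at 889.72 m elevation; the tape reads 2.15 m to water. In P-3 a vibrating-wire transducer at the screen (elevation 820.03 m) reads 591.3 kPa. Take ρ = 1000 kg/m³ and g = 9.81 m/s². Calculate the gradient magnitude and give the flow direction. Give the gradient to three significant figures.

Total head at P-2: h = 889.72 − 2.15 = 887.57 m.
Pressure head at P-3: ψ = P/(ρg) = 591.3×1000 / (1000 × 9.81) = 60.28 m.
Total head at P-3: h = z + ψ = 820.03 + 60.28 = 880.31 m.
Head difference: h(P-2) − h(P-3) = 887.57 − 880.31 = 7.26 m.
Hydraulic gradient: i = |Δh| / L = 7.26 / 1967 = 0.00369.
Flow is from higher to lower head: from P-2 toward P-3, i.e. toward the north-east.

i ≈ 0.00369; groundwater flows toward the north-east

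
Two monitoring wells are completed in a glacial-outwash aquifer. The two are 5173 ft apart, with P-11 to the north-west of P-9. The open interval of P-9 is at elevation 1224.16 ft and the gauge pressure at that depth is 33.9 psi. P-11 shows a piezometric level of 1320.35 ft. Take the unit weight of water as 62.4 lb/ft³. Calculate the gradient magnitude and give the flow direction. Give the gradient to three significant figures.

Pressure head at P-9: ψ = 144·P/γ = 144 × 33.9 / 62.4 = 78.23 ft.
Total head at P-9: h = z + ψ = 1224.16 + 78.23 = 1302.39 ft.
Total head at P-11: h = 1320.35 ft (water level in the piezometer is the total head).
Head difference: h(P-9) − h(P-11) = 1302.39 − 1320.35 = -17.96 ft.
Hydraulic gradient: i = |Δh| / L = 17.96 / 5173 = 0.00347.
Flow is from higher to lower head: from P-11 toward P-9, i.e. toward the south-east.

i ≈ 0.00347; groundwater flows toward the south-east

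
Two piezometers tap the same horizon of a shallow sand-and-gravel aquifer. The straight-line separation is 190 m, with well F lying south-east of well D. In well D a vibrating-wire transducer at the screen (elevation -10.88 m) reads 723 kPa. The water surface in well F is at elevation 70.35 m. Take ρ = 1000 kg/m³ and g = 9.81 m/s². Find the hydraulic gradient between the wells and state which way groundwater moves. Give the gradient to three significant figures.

i ≈ 0.0396; groundwater flows toward the north-west

Pressure head at well D: ψ = P/(ρg) = 723×1000 / (1000 × 9.81) = 73.70 m.
Total head at well D: h = z + ψ = -10.88 + 73.70 = 62.82 m.
Total head at well F: h = 70.35 m (water level in the piezometer is the total head).
Head difference: h(well D) − h(well F) = 62.82 − 70.35 = -7.53 m.
Hydraulic gradient: i = |Δh| / L = 7.53 / 190 = 0.0396.
Flow is from higher to lower head: from well F toward well D, i.e. toward the north-west.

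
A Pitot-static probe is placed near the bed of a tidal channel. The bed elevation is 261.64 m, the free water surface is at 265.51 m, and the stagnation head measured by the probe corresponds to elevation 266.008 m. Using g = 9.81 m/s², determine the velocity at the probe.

v ≈ 3.13 m/s

Near the bed, under hydrostatic conditions, the piezometric head (z + ψ) equals the free-surface elevation, 265.51 m.
Velocity head = total − piezometric = 266.008 − 265.51 = 0.498 m.
v = √(2g·h_v) = √(2 × 9.81 × 0.498) = 3.13 m/s.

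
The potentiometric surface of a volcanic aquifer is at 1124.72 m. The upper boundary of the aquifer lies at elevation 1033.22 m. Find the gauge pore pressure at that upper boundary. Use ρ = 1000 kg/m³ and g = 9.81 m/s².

Pressure head at the aquifer top: ψ = h − z = 1124.72 − 1033.22 = 91.50 m.
P = ρgψ = 1000 × 9.81 × 91.50 = 897615 Pa ≈ 898 kPa.

P ≈ 898 kPa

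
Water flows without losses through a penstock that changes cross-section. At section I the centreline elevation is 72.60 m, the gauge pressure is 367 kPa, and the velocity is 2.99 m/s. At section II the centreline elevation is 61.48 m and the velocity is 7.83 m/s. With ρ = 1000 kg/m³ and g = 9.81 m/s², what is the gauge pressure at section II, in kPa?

P₂ ≈ 450 kPa

Pressure head at I: ψ₁ = P₁/(ρg) = 367×1000 / (1000 × 9.81) = 37.41 m.
Velocity heads: v₁²/2g = 2.99²/19.62 = 0.456 m; v₂²/2g = 7.83²/19.62 = 3.125 m.
Total head H = z₁ + ψ₁ + v₁²/2g = 72.60 + 37.41 + 0.456 = 110.47 m.
ψ₂ = H − z₂ − v₂²/2g = 110.47 − 61.48 − 3.125 = 45.87 m.
P₂ = ρgψ₂ = 1000 × 9.81 × 45.87 ≈ 450 kPa.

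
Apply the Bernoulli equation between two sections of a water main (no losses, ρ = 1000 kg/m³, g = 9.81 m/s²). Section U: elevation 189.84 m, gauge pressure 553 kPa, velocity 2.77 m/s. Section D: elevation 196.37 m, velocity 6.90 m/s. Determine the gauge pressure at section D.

P₂ ≈ 469 kPa

Pressure head at U: ψ₁ = P₁/(ρg) = 553×1000 / (1000 × 9.81) = 56.37 m.
Velocity heads: v₁²/2g = 2.77²/19.62 = 0.391 m; v₂²/2g = 6.90²/19.62 = 2.427 m.
Total head H = z₁ + ψ₁ + v₁²/2g = 189.84 + 56.37 + 0.391 = 246.60 m.
ψ₂ = H − z₂ − v₂²/2g = 246.60 − 196.37 − 2.427 = 47.80 m.
P₂ = ρgψ₂ = 1000 × 9.81 × 47.80 ≈ 469 kPa.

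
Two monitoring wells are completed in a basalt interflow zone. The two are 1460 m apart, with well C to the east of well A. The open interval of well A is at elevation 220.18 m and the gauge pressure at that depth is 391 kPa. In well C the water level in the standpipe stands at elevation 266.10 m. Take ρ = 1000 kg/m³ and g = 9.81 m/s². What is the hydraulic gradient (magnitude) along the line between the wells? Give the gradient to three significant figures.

i ≈ 0.00415

Pressure head at well A: ψ = P/(ρg) = 391×1000 / (1000 × 9.81) = 39.86 m.
Total head at well A: h = z + ψ = 220.18 + 39.86 = 260.04 m.
Total head at well C: h = 266.10 m (water level in the piezometer is the total head).
Head difference: h(well A) − h(well C) = 260.04 − 266.10 = -6.06 m.
Hydraulic gradient: i = |Δh| / L = 6.06 / 1460 = 0.00415.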